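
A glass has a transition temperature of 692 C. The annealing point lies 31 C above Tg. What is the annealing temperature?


The annealing temperature is Tg plus the offset:
  T_anneal = 692 + 31 = 723 C

723 C


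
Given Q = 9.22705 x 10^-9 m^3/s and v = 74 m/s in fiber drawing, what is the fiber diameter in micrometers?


Cross-sectional area from continuity:
  A = Q / v = 9.22705 x 10^-9 / 74 = 1.246899 x 10^-10 m^2
Diameter from circular cross-section:
  d = sqrt(4A / pi) * 10^6 (m -> um)
  d = sqrt(4 * 1.246899 x 10^-10 / pi) * 10^6 = 12.6 um

12.6 um


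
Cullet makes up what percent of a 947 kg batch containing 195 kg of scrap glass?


Cullet ratio = (cullet mass / total batch mass) * 100
  Ratio = 195 / 947 * 100 = 20.59%

20.59%


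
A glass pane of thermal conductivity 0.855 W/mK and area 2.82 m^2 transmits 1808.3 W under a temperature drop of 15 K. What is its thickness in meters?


Fourier's law: t = k * A * dT / Q
  t = 0.855 * 2.82 * 15 / 1808.3
  t = 36.1665 / 1808.3 = 0.02 m

0.02 m


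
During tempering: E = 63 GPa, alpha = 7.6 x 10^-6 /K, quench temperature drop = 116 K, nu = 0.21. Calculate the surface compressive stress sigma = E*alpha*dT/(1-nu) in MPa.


Tempering stress: sigma = E * alpha * dT / (1 - nu)
  E (MPa) = 63 * 1000 = 63000
  Numerator = 63000 * (7.6 x 10^-6) * 116 = 55.5408
  Denominator = 1 - 0.21 = 0.79
  sigma = 55.5408 / 0.79 = 70.3 MPa

70.3 MPa


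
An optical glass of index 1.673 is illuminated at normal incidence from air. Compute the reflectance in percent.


Fresnel reflectance at normal incidence:
  R = ((n - 1)/(n + 1))^2
  (n - 1)/(n + 1) = (1.673 - 1)/(1.673 + 1) = 0.251777
  R = 0.251777^2 = 0.0633917
  R(%) = 0.0633917 * 100 = 6.339%

6.339%


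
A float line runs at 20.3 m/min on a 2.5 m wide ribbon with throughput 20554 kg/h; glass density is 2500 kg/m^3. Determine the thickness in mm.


Ribbon cross-section from mass balance:
  Volume rate = throughput / density = 20554 / 2500 = 8.2216 m^3/h
  thickness = volume rate / (speed * 60 * width), i.e.
  thickness = throughput / (60 * speed * width * density) * 1000
  thickness = 20554 / (60 * 20.3 * 2.5 * 2500) * 1000 = 2.7 mm

2.7 mm


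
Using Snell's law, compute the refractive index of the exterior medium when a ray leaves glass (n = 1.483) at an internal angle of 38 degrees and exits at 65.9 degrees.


Apply Snell's law: n1 * sin(theta1) = n2 * sin(theta2)
  n2 = n1 * sin(theta1) / sin(theta2)
  sin(38) = 0.615661
  sin(65.9) = 0.912834
  n2 = 1.483 * 0.615661 / 0.912834 = 1.0002

1.0002


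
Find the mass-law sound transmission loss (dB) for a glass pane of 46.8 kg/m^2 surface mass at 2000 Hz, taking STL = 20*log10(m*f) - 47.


Mass law: STL = 20 * log10(m * f) - 47
  m * f = 46.8 * 2000 = 93600
  log10(93600) = 4.97128
  STL = 20 * 4.97128 - 47 = 99.4256 - 47 = 52.4 dB

52.4 dB


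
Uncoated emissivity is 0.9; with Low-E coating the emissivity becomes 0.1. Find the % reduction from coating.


Percentage reduction = (1 - coated/uncoated) * 100
  Ratio = 0.1 / 0.9 = 0.1111
  Reduction = (1 - 0.1111) * 100 = 88.9%

88.9%


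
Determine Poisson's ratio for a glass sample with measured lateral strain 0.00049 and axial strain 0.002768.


Poisson's ratio: nu = lateral strain / axial strain
  nu = 0.00049 / 0.002768 = 0.177

0.177


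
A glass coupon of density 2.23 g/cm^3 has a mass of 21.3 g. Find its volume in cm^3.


Rearrange rho = m / V:
  V = m / rho
  V = 21.3 / 2.23 = 9.552 cm^3

9.552 cm^3


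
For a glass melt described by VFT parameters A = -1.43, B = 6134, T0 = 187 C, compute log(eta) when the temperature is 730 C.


VFT equation: log(eta) = A + B / (T - T0)
  T - T0 = 730 - 187 = 543
  B / (T - T0) = 6134 / 543 = 11.297
  log(eta) = -1.43 + 11.297 = 9.867

9.867


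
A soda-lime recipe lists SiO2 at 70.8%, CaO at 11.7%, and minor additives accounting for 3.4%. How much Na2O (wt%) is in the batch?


Pieces sum to 100%:
  Na2O = 100 - (SiO2 + CaO + others)
  Na2O = 100 - (70.8 + 11.7 + 3.4) = 14.1%

14.1%


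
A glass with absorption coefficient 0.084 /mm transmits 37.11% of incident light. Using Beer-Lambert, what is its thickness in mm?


Rearrange T = exp(-alpha * thickness):
  thickness = -ln(T) / alpha
  T = 37.11/100 = 0.3711
  ln(T) = -0.99128
  -ln(T) = 0.99128
  thickness = 0.99128 / 0.084 = 11.8 mm

11.8 mm


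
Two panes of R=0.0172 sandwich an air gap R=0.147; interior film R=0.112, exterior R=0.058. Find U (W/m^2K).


Total thermal resistance (series):
  R_total = R_in + R_glass + R_air + R_glass + R_out
  R_total = 0.112 + 0.0172 + 0.147 + 0.0172 + 0.058 = 0.3514 m^2K/W
U-value = 1 / R_total = 1 / 0.3514 = 2.846 W/m^2K

2.846 W/m^2K


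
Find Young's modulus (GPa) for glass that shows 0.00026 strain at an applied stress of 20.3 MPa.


Young's modulus: E = stress / strain
  E = 20.3 MPa / 0.00026 = 78076.92 MPa
Convert to GPa: 78076.92 / 1000 = 78.08 GPa

78.08 GPa


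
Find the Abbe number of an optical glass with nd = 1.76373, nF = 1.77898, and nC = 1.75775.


Abbe number formula: Vd = (nd - 1) / (nF - nC)
  nd - 1 = 1.76373 - 1 = 0.76373
  nF - nC = 1.77898 - 1.75775 = 0.02123
  Vd = 0.76373 / 0.02123 = 35.97

35.97


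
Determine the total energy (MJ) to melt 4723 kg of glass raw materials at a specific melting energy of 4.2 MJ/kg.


Total energy = mass * specific energy
  E = 4723 * 4.2 = 19836.6 MJ

19836.6 MJ


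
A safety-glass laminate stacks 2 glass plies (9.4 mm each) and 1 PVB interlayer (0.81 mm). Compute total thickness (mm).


Total thickness = glass contribution + PVB contribution
  Glass: 2 * 9.4 = 18.8 mm
  PVB: 1 * 0.81 = 0.81 mm
  Total = 18.8 + 0.81 = 19.61 mm

19.61 mm


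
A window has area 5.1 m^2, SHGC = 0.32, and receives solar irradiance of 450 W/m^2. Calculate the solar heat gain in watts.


Solar heat gain: Q = Area * SHGC * Irradiance
  Q = 5.1 * 0.32 * 450 = 734.4 W

734.4 W


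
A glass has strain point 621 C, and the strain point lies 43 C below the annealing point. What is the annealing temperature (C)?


T_anneal = T_strain + gap:
  T_anneal = 621 + 43 = 664 C

664 C


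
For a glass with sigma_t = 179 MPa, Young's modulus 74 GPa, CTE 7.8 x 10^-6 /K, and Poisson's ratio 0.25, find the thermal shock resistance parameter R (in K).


Thermal shock resistance: R = sigma * (1 - nu) / (E * alpha)
  Numerator = 179 * (1 - 0.25) = 134.25
  Denominator = 74 * 1000 * (7.8 x 10^-6) = 0.5772
  R = 134.25 / 0.5772 = 232.6 K

232.6 K


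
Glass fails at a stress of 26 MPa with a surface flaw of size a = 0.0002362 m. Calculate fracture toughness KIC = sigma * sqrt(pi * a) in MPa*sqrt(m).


Fracture toughness: KIC = sigma * sqrt(pi * a)
  pi * a = pi * 0.0002362 = 0.000742044
  sqrt(pi * a) = 0.02724
  KIC = 26 * 0.02724 = 0.708 MPa*sqrt(m)

0.708 MPa*sqrt(m)


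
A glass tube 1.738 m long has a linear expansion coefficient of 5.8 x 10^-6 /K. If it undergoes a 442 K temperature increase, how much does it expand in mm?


Thermal expansion formula: dL = alpha * L0 * dT
  dL = (5.8 x 10^-6) * 1.738 * 442 = 0.00445554 m
Convert to mm: 0.00445554 * 1000 = 4.4555 mm

4.4555 mm


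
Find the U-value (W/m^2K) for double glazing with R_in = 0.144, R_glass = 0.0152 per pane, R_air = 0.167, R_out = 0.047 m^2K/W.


Total thermal resistance (series):
  R_total = R_in + R_glass + R_air + R_glass + R_out
  R_total = 0.144 + 0.0152 + 0.167 + 0.0152 + 0.047 = 0.3884 m^2K/W
U-value = 1 / R_total = 1 / 0.3884 = 2.575 W/m^2K

2.575 W/m^2K


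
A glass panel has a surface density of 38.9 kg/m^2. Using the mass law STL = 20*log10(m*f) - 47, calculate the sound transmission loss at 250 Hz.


Mass law: STL = 20 * log10(m * f) - 47
  m * f = 38.9 * 250 = 9725
  log10(9725) = 3.98789
  STL = 20 * 3.98789 - 47 = 79.7578 - 47 = 32.8 dB

32.8 dB


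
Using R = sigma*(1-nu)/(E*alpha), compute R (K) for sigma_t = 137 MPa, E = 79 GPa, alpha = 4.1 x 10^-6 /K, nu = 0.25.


Thermal shock resistance: R = sigma * (1 - nu) / (E * alpha)
  Numerator = 137 * (1 - 0.25) = 102.75
  Denominator = 79 * 1000 * (4.1 x 10^-6) = 0.3239
  R = 102.75 / 0.3239 = 317.2 K

317.2 K


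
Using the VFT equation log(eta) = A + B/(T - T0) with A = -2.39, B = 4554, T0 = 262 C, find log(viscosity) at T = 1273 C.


VFT equation: log(eta) = A + B / (T - T0)
  T - T0 = 1273 - 262 = 1011
  B / (T - T0) = 4554 / 1011 = 4.504
  log(eta) = -2.39 + 4.504 = 2.114

2.114


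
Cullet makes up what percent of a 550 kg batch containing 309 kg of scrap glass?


Cullet ratio = (cullet mass / total batch mass) * 100
  Ratio = 309 / 550 * 100 = 56.18%

56.18%


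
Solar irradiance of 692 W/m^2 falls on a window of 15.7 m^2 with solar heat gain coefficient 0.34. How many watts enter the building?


Solar heat gain: Q = Area * SHGC * Irradiance
  Q = 15.7 * 0.34 * 692 = 3693.9 W

3693.9 W


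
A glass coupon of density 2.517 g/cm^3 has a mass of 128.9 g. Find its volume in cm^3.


Rearrange rho = m / V:
  V = m / rho
  V = 128.9 / 2.517 = 51.212 cm^3

51.212 cm^3


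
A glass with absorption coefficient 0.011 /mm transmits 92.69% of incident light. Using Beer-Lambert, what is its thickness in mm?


Rearrange T = exp(-alpha * thickness):
  thickness = -ln(T) / alpha
  T = 92.69/100 = 0.9269
  ln(T) = -0.07591
  -ln(T) = 0.07591
  thickness = 0.07591 / 0.011 = 6.9 mm

6.9 mm


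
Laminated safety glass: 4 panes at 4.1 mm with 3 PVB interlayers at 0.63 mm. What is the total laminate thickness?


Total thickness = glass contribution + PVB contribution
  Glass: 4 * 4.1 = 16.4 mm
  PVB: 3 * 0.63 = 1.89 mm
  Total = 16.4 + 1.89 = 18.29 mm

18.29 mm


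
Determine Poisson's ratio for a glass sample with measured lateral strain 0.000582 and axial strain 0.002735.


Poisson's ratio: nu = lateral strain / axial strain
  nu = 0.000582 / 0.002735 = 0.2128

0.2128


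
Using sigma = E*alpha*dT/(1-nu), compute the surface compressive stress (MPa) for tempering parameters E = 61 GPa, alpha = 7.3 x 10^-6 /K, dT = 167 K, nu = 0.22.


Tempering stress: sigma = E * alpha * dT / (1 - nu)
  E (MPa) = 61 * 1000 = 61000
  Numerator = 61000 * (7.3 x 10^-6) * 167 = 74.3651
  Denominator = 1 - 0.22 = 0.78
  sigma = 74.3651 / 0.78 = 95.3 MPa

95.3 MPa


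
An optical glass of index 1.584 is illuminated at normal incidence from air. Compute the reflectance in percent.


Fresnel reflectance at normal incidence:
  R = ((n - 1)/(n + 1))^2
  (n - 1)/(n + 1) = (1.584 - 1)/(1.584 + 1) = 0.226006
  R = 0.226006^2 = 0.0510787
  R(%) = 0.0510787 * 100 = 5.108%

5.108%


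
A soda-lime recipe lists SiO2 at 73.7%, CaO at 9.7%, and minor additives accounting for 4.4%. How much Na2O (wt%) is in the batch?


Pieces sum to 100%:
  Na2O = 100 - (SiO2 + CaO + others)
  Na2O = 100 - (73.7 + 9.7 + 4.4) = 12.2%

12.2%


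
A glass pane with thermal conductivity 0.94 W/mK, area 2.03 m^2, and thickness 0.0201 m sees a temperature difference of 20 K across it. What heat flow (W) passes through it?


Fourier's law: Q = k * A * dT / t
  Q = 0.94 * 2.03 * 20 / 0.0201
  Q = 38.164 / 0.0201 = 1898.7 W

1898.7 W


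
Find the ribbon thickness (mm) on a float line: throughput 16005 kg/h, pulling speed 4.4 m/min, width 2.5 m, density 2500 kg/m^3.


Ribbon cross-section from mass balance:
  Volume rate = throughput / density = 16005 / 2500 = 6.402 m^3/h
  thickness = volume rate / (speed * 60 * width), i.e.
  thickness = throughput / (60 * speed * width * density) * 1000
  thickness = 16005 / (60 * 4.4 * 2.5 * 2500) * 1000 = 9.7 mm

9.7 mm


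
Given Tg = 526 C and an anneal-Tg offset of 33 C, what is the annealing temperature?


The annealing temperature is Tg plus the offset:
  T_anneal = 526 + 33 = 559 C

559 C


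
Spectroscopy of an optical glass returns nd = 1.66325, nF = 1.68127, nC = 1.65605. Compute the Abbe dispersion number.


Abbe number formula: Vd = (nd - 1) / (nF - nC)
  nd - 1 = 1.66325 - 1 = 0.66325
  nF - nC = 1.68127 - 1.65605 = 0.02522
  Vd = 0.66325 / 0.02522 = 26.3

26.3


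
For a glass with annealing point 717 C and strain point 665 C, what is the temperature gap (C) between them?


Gap = T_anneal - T_strain:
  gap = 717 - 665 = 52 C

52 C


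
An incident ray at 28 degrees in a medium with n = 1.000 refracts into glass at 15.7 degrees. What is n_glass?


Apply Snell's law: n1 * sin(theta1) = n2 * sin(theta2)
  n2 = n1 * sin(theta1) / sin(theta2)
  sin(28) = 0.469472
  sin(15.7) = 0.2706
  n2 = 1.000 * 0.469472 / 0.2706 = 1.7349

1.7349


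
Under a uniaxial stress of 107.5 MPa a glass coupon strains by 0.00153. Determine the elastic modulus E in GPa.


Young's modulus: E = stress / strain
  E = 107.5 MPa / 0.00153 = 70261.44 MPa
Convert to GPa: 70261.44 / 1000 = 70.26 GPa

70.26 GPa


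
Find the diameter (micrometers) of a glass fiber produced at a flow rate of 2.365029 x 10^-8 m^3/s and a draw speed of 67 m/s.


Cross-sectional area from continuity:
  A = Q / v = 2.365029 x 10^-8 / 67 = 3.529894 x 10^-10 m^2
Diameter from circular cross-section:
  d = sqrt(4A / pi) * 10^6 (m -> um)
  d = sqrt(4 * 3.529894 x 10^-10 / pi) * 10^6 = 21.2 um

21.2 um


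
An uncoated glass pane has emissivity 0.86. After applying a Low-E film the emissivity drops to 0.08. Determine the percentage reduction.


Percentage reduction = (1 - coated/uncoated) * 100
  Ratio = 0.08 / 0.86 = 0.093
  Reduction = (1 - 0.093) * 100 = 90.7%

90.7%


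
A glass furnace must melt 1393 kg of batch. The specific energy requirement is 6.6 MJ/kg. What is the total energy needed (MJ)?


Total energy = mass * specific energy
  E = 1393 * 6.6 = 9193.8 MJ

9193.8 MJ


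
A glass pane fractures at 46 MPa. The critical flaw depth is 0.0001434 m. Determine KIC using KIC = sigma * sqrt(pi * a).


Fracture toughness: KIC = sigma * sqrt(pi * a)
  pi * a = pi * 0.0001434 = 0.000450504
  sqrt(pi * a) = 0.021225
  KIC = 46 * 0.021225 = 0.976 MPa*sqrt(m)

0.976 MPa*sqrt(m)


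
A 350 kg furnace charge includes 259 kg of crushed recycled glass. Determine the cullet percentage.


Cullet ratio = (cullet mass / total batch mass) * 100
  Ratio = 259 / 350 * 100 = 74.0%

74.0%


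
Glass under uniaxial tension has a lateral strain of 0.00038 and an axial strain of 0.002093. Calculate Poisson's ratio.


Poisson's ratio: nu = lateral strain / axial strain
  nu = 0.00038 / 0.002093 = 0.1816

0.1816


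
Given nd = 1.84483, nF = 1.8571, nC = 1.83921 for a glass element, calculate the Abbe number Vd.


Abbe number formula: Vd = (nd - 1) / (nF - nC)
  nd - 1 = 1.84483 - 1 = 0.84483
  nF - nC = 1.8571 - 1.83921 = 0.01789
  Vd = 0.84483 / 0.01789 = 47.22

47.22


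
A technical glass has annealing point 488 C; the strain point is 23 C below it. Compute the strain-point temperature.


Strain point = annealing point - difference:
  T_strain = 488 - 23 = 465 C

465 C


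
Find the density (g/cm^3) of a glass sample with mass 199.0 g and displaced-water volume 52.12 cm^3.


Use the definition of density:
  rho = mass / volume
  rho = 199.0 / 52.12 = 3.818 g/cm^3

3.818 g/cm^3


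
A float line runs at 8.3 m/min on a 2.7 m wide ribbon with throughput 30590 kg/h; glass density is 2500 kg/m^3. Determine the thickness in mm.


Ribbon cross-section from mass balance:
  Volume rate = throughput / density = 30590 / 2500 = 12.236 m^3/h
  thickness = volume rate / (speed * 60 * width), i.e.
  thickness = throughput / (60 * speed * width * density) * 1000
  thickness = 30590 / (60 * 8.3 * 2.7 * 2500) * 1000 = 9.1 mm

9.1 mm


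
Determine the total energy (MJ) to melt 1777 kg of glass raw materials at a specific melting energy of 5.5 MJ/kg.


Total energy = mass * specific energy
  E = 1777 * 5.5 = 9773.5 MJ

9773.5 MJ


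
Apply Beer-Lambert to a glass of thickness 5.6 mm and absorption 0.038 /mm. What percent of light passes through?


Beer-Lambert law: T = exp(-alpha * thickness)
  exponent = -0.038 * 5.6 = -0.2128
  T = exp(-0.2128) = 0.8083
  Percentage = 0.8083 * 100 = 80.83%

80.83%


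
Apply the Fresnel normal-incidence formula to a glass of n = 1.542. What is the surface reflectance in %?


Fresnel reflectance at normal incidence:
  R = ((n - 1)/(n + 1))^2
  (n - 1)/(n + 1) = (1.542 - 1)/(1.542 + 1) = 0.213218
  R = 0.213218^2 = 0.0454619
  R(%) = 0.0454619 * 100 = 4.546%

4.546%


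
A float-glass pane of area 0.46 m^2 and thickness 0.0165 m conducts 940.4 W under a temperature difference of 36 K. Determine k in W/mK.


Fourier's law rearranged: k = Q * t / (A * dT)
  Numerator = 940.4 * 0.0165 = 15.5166
  Denominator = 0.46 * 36 = 16.56
  k = 15.5166 / 16.56 = 0.937 W/mK

0.937 W/mK


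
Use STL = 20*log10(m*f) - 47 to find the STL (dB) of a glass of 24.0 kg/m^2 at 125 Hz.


Mass law: STL = 20 * log10(m * f) - 47
  m * f = 24.0 * 125 = 3000
  log10(3000) = 3.47712
  STL = 20 * 3.47712 - 47 = 69.5424 - 47 = 22.5 dB

22.5 dB


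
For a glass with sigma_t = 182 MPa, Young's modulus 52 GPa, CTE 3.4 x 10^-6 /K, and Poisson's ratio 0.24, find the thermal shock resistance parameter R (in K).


Thermal shock resistance: R = sigma * (1 - nu) / (E * alpha)
  Numerator = 182 * (1 - 0.24) = 138.32
  Denominator = 52 * 1000 * (3.4 x 10^-6) = 0.1768
  R = 138.32 / 0.1768 = 782.4 K

782.4 K


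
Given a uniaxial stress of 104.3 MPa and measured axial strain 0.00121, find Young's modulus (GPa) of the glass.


Young's modulus: E = stress / strain
  E = 104.3 MPa / 0.00121 = 86198.35 MPa
Convert to GPa: 86198.35 / 1000 = 86.2 GPa

86.2 GPa


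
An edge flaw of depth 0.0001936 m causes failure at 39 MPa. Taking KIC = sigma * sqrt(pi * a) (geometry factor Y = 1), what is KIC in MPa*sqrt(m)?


Fracture toughness: KIC = sigma * sqrt(pi * a)
  pi * a = pi * 0.0001936 = 0.000608212
  sqrt(pi * a) = 0.024662
  KIC = 39 * 0.024662 = 0.962 MPa*sqrt(m)

0.962 MPa*sqrt(m)


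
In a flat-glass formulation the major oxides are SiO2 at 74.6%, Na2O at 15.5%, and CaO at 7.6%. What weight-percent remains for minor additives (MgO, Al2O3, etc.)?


Sum the three major oxides:
  SiO2 + Na2O + CaO = 74.6 + 15.5 + 7.6 = 97.7%
Subtract from 100%:
  Others = 100 - 97.7 = 2.3%

2.3%


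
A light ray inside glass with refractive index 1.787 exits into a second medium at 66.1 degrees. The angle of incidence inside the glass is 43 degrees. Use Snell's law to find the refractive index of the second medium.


Apply Snell's law: n1 * sin(theta1) = n2 * sin(theta2)
  n2 = n1 * sin(theta1) / sin(theta2)
  sin(43) = 0.681998
  sin(66.1) = 0.914254
  n2 = 1.787 * 0.681998 / 0.914254 = 1.333

1.333


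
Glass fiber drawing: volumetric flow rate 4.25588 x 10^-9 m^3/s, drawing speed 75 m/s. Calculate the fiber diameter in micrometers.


Cross-sectional area from continuity:
  A = Q / v = 4.25588 x 10^-9 / 75 = 5.674507 x 10^-11 m^2
Diameter from circular cross-section:
  d = sqrt(4A / pi) * 10^6 (m -> um)
  d = sqrt(4 * 5.674507 x 10^-11 / pi) * 10^6 = 8.5 um

8.5 um


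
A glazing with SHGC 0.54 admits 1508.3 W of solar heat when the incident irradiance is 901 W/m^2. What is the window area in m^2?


Rearrange Q = Area * SHGC * Irradiance:
  Area = Q / (SHGC * Irradiance)
  Area = 1508.3 / (0.54 * 901) = 3.1 m^2

3.1 m^2


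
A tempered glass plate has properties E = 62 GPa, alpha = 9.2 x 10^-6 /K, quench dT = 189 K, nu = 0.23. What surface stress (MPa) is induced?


Tempering stress: sigma = E * alpha * dT / (1 - nu)
  E (MPa) = 62 * 1000 = 62000
  Numerator = 62000 * (9.2 x 10^-6) * 189 = 107.8056
  Denominator = 1 - 0.23 = 0.77
  sigma = 107.8056 / 0.77 = 140.0 MPa

140.0 MPa


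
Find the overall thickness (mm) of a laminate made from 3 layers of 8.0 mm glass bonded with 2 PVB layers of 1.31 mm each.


Total thickness = glass contribution + PVB contribution
  Glass: 3 * 8.0 = 24.0 mm
  PVB: 2 * 1.31 = 2.62 mm
  Total = 24.0 + 2.62 = 26.62 mm

26.62 mm


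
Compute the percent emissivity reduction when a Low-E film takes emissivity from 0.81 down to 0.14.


Percentage reduction = (1 - coated/uncoated) * 100
  Ratio = 0.14 / 0.81 = 0.1728
  Reduction = (1 - 0.1728) * 100 = 82.7%

82.7%


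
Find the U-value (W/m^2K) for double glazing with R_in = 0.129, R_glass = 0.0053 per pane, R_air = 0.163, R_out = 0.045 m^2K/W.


Total thermal resistance (series):
  R_total = R_in + R_glass + R_air + R_glass + R_out
  R_total = 0.129 + 0.0053 + 0.163 + 0.0053 + 0.045 = 0.3476 m^2K/W
U-value = 1 / R_total = 1 / 0.3476 = 2.877 W/m^2K

2.877 W/m^2K


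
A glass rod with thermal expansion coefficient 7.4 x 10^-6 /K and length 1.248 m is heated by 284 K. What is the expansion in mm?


Thermal expansion formula: dL = alpha * L0 * dT
  dL = (7.4 x 10^-6) * 1.248 * 284 = 0.0026228 m
Convert to mm: 0.0026228 * 1000 = 2.6228 mm

2.6228 mm


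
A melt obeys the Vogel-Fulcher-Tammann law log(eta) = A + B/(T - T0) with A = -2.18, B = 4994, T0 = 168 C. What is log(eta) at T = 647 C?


VFT equation: log(eta) = A + B / (T - T0)
  T - T0 = 647 - 168 = 479
  B / (T - T0) = 4994 / 479 = 10.426
  log(eta) = -2.18 + 10.426 = 8.246

8.246


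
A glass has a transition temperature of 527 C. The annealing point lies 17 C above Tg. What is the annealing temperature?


The annealing temperature is Tg plus the offset:
  T_anneal = 527 + 17 = 544 C

544 C


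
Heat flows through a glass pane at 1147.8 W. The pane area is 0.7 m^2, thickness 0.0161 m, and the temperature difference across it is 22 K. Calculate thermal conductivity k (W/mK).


Fourier's law rearranged: k = Q * t / (A * dT)
  Numerator = 1147.8 * 0.0161 = 18.47958
  Denominator = 0.7 * 22 = 15.4
  k = 18.47958 / 15.4 = 1.2 W/mK

1.2 W/mK


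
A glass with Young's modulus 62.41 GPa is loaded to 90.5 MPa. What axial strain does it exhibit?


Rearrange E = sigma / epsilon:
  epsilon = sigma / E
  E (MPa) = 62.41 * 1000 = 62410
  epsilon = 90.5 / 62410 = 0.00145

0.00145


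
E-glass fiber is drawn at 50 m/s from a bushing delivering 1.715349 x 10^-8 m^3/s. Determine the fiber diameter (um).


Cross-sectional area from continuity:
  A = Q / v = 1.715349 x 10^-8 / 50 = 3.430698 x 10^-10 m^2
Diameter from circular cross-section:
  d = sqrt(4A / pi) * 10^6 (m -> um)
  d = sqrt(4 * 3.430698 x 10^-10 / pi) * 10^6 = 20.9 um

20.9 um


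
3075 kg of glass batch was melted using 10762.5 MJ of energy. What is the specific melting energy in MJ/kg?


Rearrange E = m * s for s:
  s = E / m
  s = 10762.5 / 3075 = 3.5 MJ/kg

3.5 MJ/kg


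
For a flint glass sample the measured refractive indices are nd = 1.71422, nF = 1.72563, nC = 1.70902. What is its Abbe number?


Abbe number formula: Vd = (nd - 1) / (nF - nC)
  nd - 1 = 1.71422 - 1 = 0.71422
  nF - nC = 1.72563 - 1.70902 = 0.01661
  Vd = 0.71422 / 0.01661 = 43.0

43.0


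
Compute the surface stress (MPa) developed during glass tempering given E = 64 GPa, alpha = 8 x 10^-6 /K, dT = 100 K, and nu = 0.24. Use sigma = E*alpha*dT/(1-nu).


Tempering stress: sigma = E * alpha * dT / (1 - nu)
  E (MPa) = 64 * 1000 = 64000
  Numerator = 64000 * (8 x 10^-6) * 100 = 51.2
  Denominator = 1 - 0.24 = 0.76
  sigma = 51.2 / 0.76 = 67.4 MPa

67.4 MPa


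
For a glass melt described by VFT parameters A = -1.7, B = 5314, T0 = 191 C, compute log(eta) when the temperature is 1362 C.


VFT equation: log(eta) = A + B / (T - T0)
  T - T0 = 1362 - 191 = 1171
  B / (T - T0) = 5314 / 1171 = 4.538
  log(eta) = -1.7 + 4.538 = 2.838

2.838


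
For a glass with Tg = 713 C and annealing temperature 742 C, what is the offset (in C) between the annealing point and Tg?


Offset = T_anneal - Tg:
  offset = 742 - 713 = 29 C

29 C


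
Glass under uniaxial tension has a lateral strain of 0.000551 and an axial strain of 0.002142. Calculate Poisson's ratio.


Poisson's ratio: nu = lateral strain / axial strain
  nu = 0.000551 / 0.002142 = 0.2572

0.2572


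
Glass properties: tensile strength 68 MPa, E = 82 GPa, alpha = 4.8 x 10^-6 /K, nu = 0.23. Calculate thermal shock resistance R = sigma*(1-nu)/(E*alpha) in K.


Thermal shock resistance: R = sigma * (1 - nu) / (E * alpha)
  Numerator = 68 * (1 - 0.23) = 52.36
  Denominator = 82 * 1000 * (4.8 x 10^-6) = 0.3936
  R = 52.36 / 0.3936 = 133.0 K

133.0 K


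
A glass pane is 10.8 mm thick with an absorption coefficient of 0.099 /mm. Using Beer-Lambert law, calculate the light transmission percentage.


Beer-Lambert law: T = exp(-alpha * thickness)
  exponent = -0.099 * 10.8 = -1.0692
  T = exp(-1.0692) = 0.3433
  Percentage = 0.3433 * 100 = 34.33%

34.33%


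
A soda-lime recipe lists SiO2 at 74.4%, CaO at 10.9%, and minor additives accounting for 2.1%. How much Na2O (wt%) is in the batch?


Pieces sum to 100%:
  Na2O = 100 - (SiO2 + CaO + others)
  Na2O = 100 - (74.4 + 10.9 + 2.1) = 12.6%

12.6%


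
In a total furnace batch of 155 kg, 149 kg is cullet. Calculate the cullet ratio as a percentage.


Cullet ratio = (cullet mass / total batch mass) * 100
  Ratio = 149 / 155 * 100 = 96.13%

96.13%


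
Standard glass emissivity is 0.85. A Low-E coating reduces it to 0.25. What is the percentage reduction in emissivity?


Percentage reduction = (1 - coated/uncoated) * 100
  Ratio = 0.25 / 0.85 = 0.2941
  Reduction = (1 - 0.2941) * 100 = 70.6%

70.6%


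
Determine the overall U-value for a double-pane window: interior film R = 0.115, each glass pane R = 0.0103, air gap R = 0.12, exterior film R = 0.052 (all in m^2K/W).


Total thermal resistance (series):
  R_total = R_in + R_glass + R_air + R_glass + R_out
  R_total = 0.115 + 0.0103 + 0.12 + 0.0103 + 0.052 = 0.3076 m^2K/W
U-value = 1 / R_total = 1 / 0.3076 = 3.251 W/m^2K

3.251 W/m^2K


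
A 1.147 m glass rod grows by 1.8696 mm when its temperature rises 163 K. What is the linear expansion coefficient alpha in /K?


Rearrange dL = alpha * L0 * dT for alpha:
  alpha = dL / (L0 * dT)
  alpha = (1.8696 / 1000) / (1.147 * 163) = 0.00001 /K = 1 x 10^-5 /K

1 x 10^-5 /K


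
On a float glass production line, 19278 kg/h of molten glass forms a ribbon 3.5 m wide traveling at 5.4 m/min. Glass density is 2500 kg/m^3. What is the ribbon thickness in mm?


Ribbon cross-section from mass balance:
  Volume rate = throughput / density = 19278 / 2500 = 7.7112 m^3/h
  thickness = volume rate / (speed * 60 * width), i.e.
  thickness = throughput / (60 * speed * width * density) * 1000
  thickness = 19278 / (60 * 5.4 * 3.5 * 2500) * 1000 = 6.8 mm

6.8 mm


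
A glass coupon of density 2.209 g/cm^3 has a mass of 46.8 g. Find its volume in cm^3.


Rearrange rho = m / V:
  V = m / rho
  V = 46.8 / 2.209 = 21.186 cm^3

21.186 cm^3


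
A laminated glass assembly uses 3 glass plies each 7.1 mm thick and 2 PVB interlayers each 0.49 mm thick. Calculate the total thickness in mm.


Total thickness = glass contribution + PVB contribution
  Glass: 3 * 7.1 = 21.3 mm
  PVB: 2 * 0.49 = 0.98 mm
  Total = 21.3 + 0.98 = 22.28 mm

22.28 mm


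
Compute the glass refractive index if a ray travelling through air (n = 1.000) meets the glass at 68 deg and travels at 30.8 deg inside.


Apply Snell's law: n1 * sin(theta1) = n2 * sin(theta2)
  n2 = n1 * sin(theta1) / sin(theta2)
  sin(68) = 0.927184
  sin(30.8) = 0.512043
  n2 = 1.000 * 0.927184 / 0.512043 = 1.8108

1.8108


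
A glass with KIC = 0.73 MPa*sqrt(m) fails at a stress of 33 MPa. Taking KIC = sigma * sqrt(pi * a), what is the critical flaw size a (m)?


Rearrange KIC = sigma * sqrt(pi * a):
  sqrt(pi * a) = KIC / sigma
  sqrt(pi * a) = 0.73 / 33 = 0.022121
  a = (KIC / sigma)^2 / pi
  a = 0.022121^2 / pi = 0.0001558 m

0.0001558 m


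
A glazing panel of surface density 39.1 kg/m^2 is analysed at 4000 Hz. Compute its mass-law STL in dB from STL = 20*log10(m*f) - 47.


Mass law: STL = 20 * log10(m * f) - 47
  m * f = 39.1 * 4000 = 156400
  log10(156400) = 5.19424
  STL = 20 * 5.19424 - 47 = 103.8848 - 47 = 56.9 dB

56.9 dB


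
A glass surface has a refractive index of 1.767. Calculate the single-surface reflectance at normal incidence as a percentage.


Fresnel reflectance at normal incidence:
  R = ((n - 1)/(n + 1))^2
  (n - 1)/(n + 1) = (1.767 - 1)/(1.767 + 1) = 0.277196
  R = 0.277196^2 = 0.0768376
  R(%) = 0.0768376 * 100 = 7.684%

7.684%


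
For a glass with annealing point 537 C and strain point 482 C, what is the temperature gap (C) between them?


Gap = T_anneal - T_strain:
  gap = 537 - 482 = 55 C

55 C


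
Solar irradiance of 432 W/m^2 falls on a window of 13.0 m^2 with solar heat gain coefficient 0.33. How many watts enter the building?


Solar heat gain: Q = Area * SHGC * Irradiance
  Q = 13.0 * 0.33 * 432 = 1853.3 W

1853.3 W


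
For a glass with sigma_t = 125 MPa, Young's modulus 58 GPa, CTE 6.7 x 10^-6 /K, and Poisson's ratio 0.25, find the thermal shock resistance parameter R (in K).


Thermal shock resistance: R = sigma * (1 - nu) / (E * alpha)
  Numerator = 125 * (1 - 0.25) = 93.75
  Denominator = 58 * 1000 * (6.7 x 10^-6) = 0.3886
  R = 93.75 / 0.3886 = 241.3 K

241.3 K


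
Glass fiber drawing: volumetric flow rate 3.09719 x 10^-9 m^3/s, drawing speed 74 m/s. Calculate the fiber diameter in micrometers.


Cross-sectional area from continuity:
  A = Q / v = 3.09719 x 10^-9 / 74 = 4.185392 x 10^-11 m^2
Diameter from circular cross-section:
  d = sqrt(4A / pi) * 10^6 (m -> um)
  d = sqrt(4 * 4.185392 x 10^-11 / pi) * 10^6 = 7.3 um

7.3 um


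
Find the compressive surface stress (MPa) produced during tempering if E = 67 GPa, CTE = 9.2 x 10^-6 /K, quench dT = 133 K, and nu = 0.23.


Tempering stress: sigma = E * alpha * dT / (1 - nu)
  E (MPa) = 67 * 1000 = 67000
  Numerator = 67000 * (9.2 x 10^-6) * 133 = 81.9812
  Denominator = 1 - 0.23 = 0.77
  sigma = 81.9812 / 0.77 = 106.5 MPa

106.5 MPa


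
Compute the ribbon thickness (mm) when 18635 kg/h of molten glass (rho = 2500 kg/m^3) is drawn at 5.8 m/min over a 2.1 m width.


Ribbon cross-section from mass balance:
  Volume rate = throughput / density = 18635 / 2500 = 7.454 m^3/h
  thickness = volume rate / (speed * 60 * width), i.e.
  thickness = throughput / (60 * speed * width * density) * 1000
  thickness = 18635 / (60 * 5.8 * 2.1 * 2500) * 1000 = 10.2 mm

10.2 mm


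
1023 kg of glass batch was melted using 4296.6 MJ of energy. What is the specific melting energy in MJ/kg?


Rearrange E = m * s for s:
  s = E / m
  s = 4296.6 / 1023 = 4.2 MJ/kg

4.2 MJ/kg


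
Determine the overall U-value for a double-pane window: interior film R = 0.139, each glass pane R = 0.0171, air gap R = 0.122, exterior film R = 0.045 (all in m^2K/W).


Total thermal resistance (series):
  R_total = R_in + R_glass + R_air + R_glass + R_out
  R_total = 0.139 + 0.0171 + 0.122 + 0.0171 + 0.045 = 0.3402 m^2K/W
U-value = 1 / R_total = 1 / 0.3402 = 2.939 W/m^2K

2.939 W/m^2K


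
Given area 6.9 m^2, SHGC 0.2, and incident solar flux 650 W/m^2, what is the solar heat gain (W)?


Solar heat gain: Q = Area * SHGC * Irradiance
  Q = 6.9 * 0.2 * 650 = 897 W

897 W


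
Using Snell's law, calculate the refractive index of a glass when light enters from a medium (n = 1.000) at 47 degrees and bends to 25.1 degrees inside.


Apply Snell's law: n1 * sin(theta1) = n2 * sin(theta2)
  n2 = n1 * sin(theta1) / sin(theta2)
  sin(47) = 0.731354
  sin(25.1) = 0.424199
  n2 = 1.000 * 0.731354 / 0.424199 = 1.7241

1.7241


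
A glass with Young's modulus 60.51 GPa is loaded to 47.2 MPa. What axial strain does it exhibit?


Rearrange E = sigma / epsilon:
  epsilon = sigma / E
  E (MPa) = 60.51 * 1000 = 60510
  epsilon = 47.2 / 60510 = 0.00078

0.00078


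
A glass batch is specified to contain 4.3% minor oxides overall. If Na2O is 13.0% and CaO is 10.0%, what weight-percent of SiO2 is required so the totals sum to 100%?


Known pieces sum to 100%:
  SiO2 = 100 - (others + Na2O + CaO)
  SiO2 = 100 - (4.3 + 13.0 + 10.0) = 72.7%

72.7%


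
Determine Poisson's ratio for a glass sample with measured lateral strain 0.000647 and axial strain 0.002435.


Poisson's ratio: nu = lateral strain / axial strain
  nu = 0.000647 / 0.002435 = 0.2657

0.2657


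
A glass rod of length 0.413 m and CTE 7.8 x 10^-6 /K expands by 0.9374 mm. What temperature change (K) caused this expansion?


Rearrange dL = alpha * L0 * dT for dT:
  dT = dL / (alpha * L0)
  dL (m) = 0.9374 / 1000 = 0.0009374
  dT = 0.0009374 / ((7.8 x 10^-6) * 0.413) = 291.0 K

291.0 K


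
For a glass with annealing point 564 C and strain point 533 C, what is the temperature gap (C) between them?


Gap = T_anneal - T_strain:
  gap = 564 - 533 = 31 C

31 C


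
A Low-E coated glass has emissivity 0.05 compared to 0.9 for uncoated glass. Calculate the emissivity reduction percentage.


Percentage reduction = (1 - coated/uncoated) * 100
  Ratio = 0.05 / 0.9 = 0.0556
  Reduction = (1 - 0.0556) * 100 = 94.4%

94.4%


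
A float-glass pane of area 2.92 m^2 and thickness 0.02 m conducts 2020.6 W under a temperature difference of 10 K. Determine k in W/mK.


Fourier's law rearranged: k = Q * t / (A * dT)
  Numerator = 2020.6 * 0.02 = 40.412
  Denominator = 2.92 * 10 = 29.2
  k = 40.412 / 29.2 = 1.384 W/mK

1.384 W/mK


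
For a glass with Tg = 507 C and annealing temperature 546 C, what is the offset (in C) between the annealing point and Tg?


Offset = T_anneal - Tg:
  offset = 546 - 507 = 39 C

39 C


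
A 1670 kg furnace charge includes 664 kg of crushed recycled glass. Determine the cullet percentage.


Cullet ratio = (cullet mass / total batch mass) * 100
  Ratio = 664 / 1670 * 100 = 39.76%

39.76%


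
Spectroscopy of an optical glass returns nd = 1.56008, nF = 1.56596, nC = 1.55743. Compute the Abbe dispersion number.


Abbe number formula: Vd = (nd - 1) / (nF - nC)
  nd - 1 = 1.56008 - 1 = 0.56008
  nF - nC = 1.56596 - 1.55743 = 0.00853
  Vd = 0.56008 / 0.00853 = 65.66

65.66


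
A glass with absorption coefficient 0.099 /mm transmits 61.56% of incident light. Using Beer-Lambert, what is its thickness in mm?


Rearrange T = exp(-alpha * thickness):
  thickness = -ln(T) / alpha
  T = 61.56/100 = 0.6156
  ln(T) = -0.48516
  -ln(T) = 0.48516
  thickness = 0.48516 / 0.099 = 4.9 mm

4.9 mm


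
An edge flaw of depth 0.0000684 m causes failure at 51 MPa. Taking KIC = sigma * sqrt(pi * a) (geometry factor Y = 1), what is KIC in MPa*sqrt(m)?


Fracture toughness: KIC = sigma * sqrt(pi * a)
  pi * a = pi * 0.0000684 = 0.000214885
  sqrt(pi * a) = 0.014659
  KIC = 51 * 0.014659 = 0.748 MPa*sqrt(m)

0.748 MPa*sqrt(m)


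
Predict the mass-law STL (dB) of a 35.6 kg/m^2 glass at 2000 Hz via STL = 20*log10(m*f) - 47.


Mass law: STL = 20 * log10(m * f) - 47
  m * f = 35.6 * 2000 = 71200
  log10(71200) = 4.85248
  STL = 20 * 4.85248 - 47 = 97.0496 - 47 = 50.0 dB

50.0 dB


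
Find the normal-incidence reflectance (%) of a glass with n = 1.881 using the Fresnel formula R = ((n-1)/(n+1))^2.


Fresnel reflectance at normal incidence:
  R = ((n - 1)/(n + 1))^2
  (n - 1)/(n + 1) = (1.881 - 1)/(1.881 + 1) = 0.305797
  R = 0.305797^2 = 0.0935118
  R(%) = 0.0935118 * 100 = 9.351%

9.351%


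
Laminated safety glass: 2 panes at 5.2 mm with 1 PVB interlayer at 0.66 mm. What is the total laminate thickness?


Total thickness = glass contribution + PVB contribution
  Glass: 2 * 5.2 = 10.4 mm
  PVB: 1 * 0.66 = 0.66 mm
  Total = 10.4 + 0.66 = 11.06 mm

11.06 mm


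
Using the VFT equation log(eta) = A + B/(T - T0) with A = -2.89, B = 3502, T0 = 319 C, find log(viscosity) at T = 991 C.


VFT equation: log(eta) = A + B / (T - T0)
  T - T0 = 991 - 319 = 672
  B / (T - T0) = 3502 / 672 = 5.211
  log(eta) = -2.89 + 5.211 = 2.321

2.321


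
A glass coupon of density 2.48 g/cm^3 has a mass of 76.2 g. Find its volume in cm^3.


Rearrange rho = m / V:
  V = m / rho
  V = 76.2 / 2.48 = 30.726 cm^3

30.726 cm^3


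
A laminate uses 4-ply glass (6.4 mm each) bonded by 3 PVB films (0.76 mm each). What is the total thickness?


Total thickness = glass contribution + PVB contribution
  Glass: 4 * 6.4 = 25.6 mm
  PVB: 3 * 0.76 = 2.28 mm
  Total = 25.6 + 2.28 = 27.88 mm

27.88 mm


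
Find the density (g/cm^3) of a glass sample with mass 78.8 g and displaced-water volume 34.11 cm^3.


Use the definition of density:
  rho = mass / volume
  rho = 78.8 / 34.11 = 2.31 g/cm^3

2.31 g/cm^3


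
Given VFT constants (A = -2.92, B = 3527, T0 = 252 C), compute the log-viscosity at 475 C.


VFT equation: log(eta) = A + B / (T - T0)
  T - T0 = 475 - 252 = 223
  B / (T - T0) = 3527 / 223 = 15.816
  log(eta) = -2.92 + 15.816 = 12.896

12.896


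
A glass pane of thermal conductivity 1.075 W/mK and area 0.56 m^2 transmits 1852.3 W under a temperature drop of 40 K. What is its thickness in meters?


Fourier's law: t = k * A * dT / Q
  t = 1.075 * 0.56 * 40 / 1852.3
  t = 24.08 / 1852.3 = 0.013 m

0.013 m


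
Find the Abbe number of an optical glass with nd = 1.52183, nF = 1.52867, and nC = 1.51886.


Abbe number formula: Vd = (nd - 1) / (nF - nC)
  nd - 1 = 1.52183 - 1 = 0.52183
  nF - nC = 1.52867 - 1.51886 = 0.00981
  Vd = 0.52183 / 0.00981 = 53.19

53.19


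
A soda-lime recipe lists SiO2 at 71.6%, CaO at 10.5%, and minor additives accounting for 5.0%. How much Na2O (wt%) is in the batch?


Pieces sum to 100%:
  Na2O = 100 - (SiO2 + CaO + others)
  Na2O = 100 - (71.6 + 10.5 + 5.0) = 12.9%

12.9%


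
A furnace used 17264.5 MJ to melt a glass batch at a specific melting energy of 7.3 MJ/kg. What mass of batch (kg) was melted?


Rearrange E = m * s for m:
  m = E / s
  m = 17264.5 / 7.3 = 2365.0 kg

2365.0 kg


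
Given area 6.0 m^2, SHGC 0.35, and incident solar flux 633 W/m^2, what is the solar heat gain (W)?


Solar heat gain: Q = Area * SHGC * Irradiance
  Q = 6.0 * 0.35 * 633 = 1329.3 W

1329.3 W


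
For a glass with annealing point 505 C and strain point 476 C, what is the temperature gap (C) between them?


Gap = T_anneal - T_strain:
  gap = 505 - 476 = 29 C

29 C


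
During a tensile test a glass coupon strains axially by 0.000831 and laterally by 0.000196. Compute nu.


Poisson's ratio: nu = lateral strain / axial strain
  nu = 0.000196 / 0.000831 = 0.2359

0.2359


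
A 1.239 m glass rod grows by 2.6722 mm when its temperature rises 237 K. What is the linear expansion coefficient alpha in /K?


Rearrange dL = alpha * L0 * dT for alpha:
  alpha = dL / (L0 * dT)
  alpha = (2.6722 / 1000) / (1.239 * 237) = 0.0000091 /K = 9.1 x 10^-6 /K

9.1 x 10^-6 /K


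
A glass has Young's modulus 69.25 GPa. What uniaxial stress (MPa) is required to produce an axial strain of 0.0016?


Rearrange E = sigma / epsilon:
  sigma = E * epsilon
  E (MPa) = 69.25 * 1000 = 69250
  sigma = 69250 * 0.0016 = 110.8 MPa

110.8 MPa


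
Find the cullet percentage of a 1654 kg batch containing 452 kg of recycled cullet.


Cullet ratio = (cullet mass / total batch mass) * 100
  Ratio = 452 / 1654 * 100 = 27.33%

27.33%


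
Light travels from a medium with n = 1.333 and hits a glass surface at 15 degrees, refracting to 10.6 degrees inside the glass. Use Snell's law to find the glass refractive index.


Apply Snell's law: n1 * sin(theta1) = n2 * sin(theta2)
  n2 = n1 * sin(theta1) / sin(theta2)
  sin(15) = 0.258819
  sin(10.6) = 0.183951
  n2 = 1.333 * 0.258819 / 0.183951 = 1.8755

1.8755


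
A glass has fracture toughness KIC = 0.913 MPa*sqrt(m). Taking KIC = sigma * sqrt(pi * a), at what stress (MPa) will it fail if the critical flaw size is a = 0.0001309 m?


Rearrange KIC = sigma * sqrt(pi * a):
  sigma = KIC / sqrt(pi * a)
  sqrt(pi * 0.0001309) = 0.020279
  sigma = 0.913 / 0.020279 = 45.02 MPa

45.02 MPa


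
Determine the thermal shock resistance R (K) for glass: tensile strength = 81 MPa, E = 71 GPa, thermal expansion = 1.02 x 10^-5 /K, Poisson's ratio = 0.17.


Thermal shock resistance: R = sigma * (1 - nu) / (E * alpha)
  Numerator = 81 * (1 - 0.17) = 67.23
  Denominator = 71 * 1000 * (1.02 x 10^-5) = 0.7242
  R = 67.23 / 0.7242 = 92.8 K

92.8 K
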